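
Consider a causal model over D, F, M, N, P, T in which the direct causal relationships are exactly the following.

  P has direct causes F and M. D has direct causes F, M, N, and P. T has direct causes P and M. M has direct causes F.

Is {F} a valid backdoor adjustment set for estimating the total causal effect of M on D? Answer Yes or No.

Backdoor paths from M to D (paths whose first edge points into M):
  P1: M <- F -> P -> D
  P2: M <- F -> D
Condition 1 (no descendant of M in the set): holds — descendants of M are {D, P, T}; none are in {F}.
Condition 2 (every backdoor path blocked by {F}):
  P1: blocked at fork node F ∈ conditioning set.
  P2: blocked at fork node F ∈ conditioning set.
{F} satisfies the backdoor criterion.

Yes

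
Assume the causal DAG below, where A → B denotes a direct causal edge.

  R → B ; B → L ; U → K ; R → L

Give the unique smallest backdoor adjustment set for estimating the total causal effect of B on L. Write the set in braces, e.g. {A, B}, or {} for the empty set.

{R}

Variables eligible for adjustment (non-descendants of B, excluding B and L): {K, R, U}.
Backdoor paths from B to L:
  P1: B <- R -> L
The empty set is not sufficient: P1 (B <- R -> L) has no collider blocking it and no conditioned non-collider, so it is open.
Try {R}:
  P1: blocked at fork node R ∈ conditioning set.
{R} contains no descendant of B and blocks every backdoor path.
No other singleton works — e.g. {U} leaves P1 open — so {R} is the unique smallest valid adjustment set.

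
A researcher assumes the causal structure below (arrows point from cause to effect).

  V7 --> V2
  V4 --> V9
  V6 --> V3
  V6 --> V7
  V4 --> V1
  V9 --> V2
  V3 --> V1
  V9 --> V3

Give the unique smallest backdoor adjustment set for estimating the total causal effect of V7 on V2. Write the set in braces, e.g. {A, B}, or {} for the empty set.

{}

Variables eligible for adjustment (non-descendants of V7, excluding V7 and V2): {V1, V3, V4, V6, V9}.
Backdoor paths from V7 to V2:
  P1: V7 <- V6 -> V3 <- V9 -> V2
  P2: V7 <- V6 -> V3 -> V1 <- V4 -> V9 -> V2
Each backdoor path contains an unconditioned collider, so every path is already blocked with the empty conditioning set:
  P1: blocked at collider V3 (neither it nor any descendant is in the conditioning set).
  P2: blocked at collider V1 (neither it nor any descendant is in the conditioning set).
The empty set is therefore the unique smallest valid set.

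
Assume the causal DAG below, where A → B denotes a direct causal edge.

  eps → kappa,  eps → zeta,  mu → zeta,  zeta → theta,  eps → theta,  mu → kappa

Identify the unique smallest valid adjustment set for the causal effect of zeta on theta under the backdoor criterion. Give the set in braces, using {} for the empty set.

Variables eligible for adjustment (non-descendants of zeta, excluding zeta and theta): {eps, kappa, mu}.
Backdoor paths from zeta to theta:
  P1: zeta <- eps -> theta
  P2: zeta <- mu -> kappa <- eps -> theta
The empty set is not sufficient: P1 (zeta <- eps -> theta) has no collider blocking it and no conditioned non-collider, so it is open.
Try {eps}:
  P1: blocked at fork node eps ∈ conditioning set.
  P2: blocked at collider kappa (neither it nor any descendant is in the conditioning set).
{eps} contains no descendant of zeta and blocks every backdoor path.
No other singleton works — e.g. {mu} leaves P1 open — so {eps} is the unique smallest valid adjustment set.

{eps}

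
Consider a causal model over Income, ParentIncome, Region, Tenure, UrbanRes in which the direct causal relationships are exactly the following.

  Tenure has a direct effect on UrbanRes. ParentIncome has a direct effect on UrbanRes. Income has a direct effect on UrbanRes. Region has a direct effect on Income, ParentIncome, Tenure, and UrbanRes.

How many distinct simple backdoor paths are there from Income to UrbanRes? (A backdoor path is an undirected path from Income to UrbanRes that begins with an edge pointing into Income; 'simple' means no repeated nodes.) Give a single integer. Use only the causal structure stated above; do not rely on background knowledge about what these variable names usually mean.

A backdoor path from Income to UrbanRes is any simple undirected path whose first edge points into Income (i.e. leaves Income via a parent).
Parents of Income: {Region}.
Enumerating:
  P1: Income <- Region -> ParentIncome -> UrbanRes
  P2: Income <- Region -> Tenure -> UrbanRes
  P3: Income <- Region -> UrbanRes
That exhausts the simple backdoor paths. Count: 3.

3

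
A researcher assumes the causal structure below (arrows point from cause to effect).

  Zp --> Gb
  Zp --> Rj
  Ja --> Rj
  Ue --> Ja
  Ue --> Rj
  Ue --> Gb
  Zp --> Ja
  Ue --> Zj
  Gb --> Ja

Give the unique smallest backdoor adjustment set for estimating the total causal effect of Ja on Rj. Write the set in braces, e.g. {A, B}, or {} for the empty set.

{Ue, Zp}

Variables eligible for adjustment (non-descendants of Ja, excluding Ja and Rj): {Gb, Ue, Zj, Zp}.
Backdoor paths from Ja to Rj:
  P1: Ja <- Zp -> Gb <- Ue -> Rj
  P2: Ja <- Zp -> Rj
  P3: Ja <- Ue -> Gb <- Zp -> Rj
  P4: Ja <- Ue -> Rj
  P5: Ja <- Gb <- Zp -> Rj
  P6: Ja <- Gb <- Ue -> Rj
The empty set is not sufficient: P2 (Ja <- Zp -> Rj) has no collider blocking it and no conditioned non-collider, so it is open.
Try {Ue, Zp}:
  P1: blocked at fork node Zp ∈ conditioning set.
  P2: blocked at fork node Zp ∈ conditioning set.
  P3: blocked at fork node Ue ∈ conditioning set.
  P4: blocked at fork node Ue ∈ conditioning set.
  P5: blocked at fork node Zp ∈ conditioning set.
  P6: blocked at fork node Ue ∈ conditioning set.
{Ue, Zp} contains no descendant of Ja and blocks every backdoor path.
Every element of {Ue, Zp} is needed (dropping Ue leaves P4 open; dropping Zp leaves P2 open), so no proper subset is valid.
Among all size-2 subsets of the eligible variables, only {Ue, Zp} blocks every backdoor path, so it is the unique smallest valid adjustment set.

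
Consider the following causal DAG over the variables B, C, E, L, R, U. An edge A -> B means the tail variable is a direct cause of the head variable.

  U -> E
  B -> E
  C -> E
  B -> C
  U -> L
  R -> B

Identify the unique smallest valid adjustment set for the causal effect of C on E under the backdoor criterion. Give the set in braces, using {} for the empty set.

Variables eligible for adjustment (non-descendants of C, excluding C and E): {B, L, R, U}.
Backdoor paths from C to E:
  P1: C <- B -> E
The empty set is not sufficient: P1 (C <- B -> E) has no collider blocking it and no conditioned non-collider, so it is open.
Try {B}:
  P1: blocked at fork node B ∈ conditioning set.
{B} contains no descendant of C and blocks every backdoor path.
No other singleton works — e.g. {U} leaves P1 open — so {B} is the unique smallest valid adjustment set.

{B}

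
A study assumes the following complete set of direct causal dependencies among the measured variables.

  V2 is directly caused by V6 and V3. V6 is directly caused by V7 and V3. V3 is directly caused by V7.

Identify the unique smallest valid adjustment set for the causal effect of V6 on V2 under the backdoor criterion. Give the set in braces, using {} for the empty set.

{V3}

Variables eligible for adjustment (non-descendants of V6, excluding V6 and V2): {V3, V7}.
Backdoor paths from V6 to V2:
  P1: V6 <- V7 -> V3 -> V2
  P2: V6 <- V3 -> V2
The empty set is not sufficient: P1 (V6 <- V7 -> V3 -> V2) has no collider blocking it and no conditioned non-collider, so it is open.
Try {V3}:
  P1: blocked at chain node V3 ∈ conditioning set.
  P2: blocked at fork node V3 ∈ conditioning set.
{V3} contains no descendant of V6 and blocks every backdoor path.
No other singleton works — e.g. {V7} leaves P2 open — so {V3} is the unique smallest valid adjustment set.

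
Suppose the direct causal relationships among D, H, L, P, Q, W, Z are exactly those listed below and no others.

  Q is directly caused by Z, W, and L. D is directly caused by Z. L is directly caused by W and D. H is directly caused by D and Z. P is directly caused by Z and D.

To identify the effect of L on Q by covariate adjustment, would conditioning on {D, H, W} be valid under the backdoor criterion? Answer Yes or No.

Yes

Backdoor paths from L to Q (paths whose first edge points into L):
  P1: L <- W -> Q
  P2: L <- D <- Z -> Q
  P3: L <- D -> H <- Z -> Q
  P4: L <- D -> P <- Z -> Q
Condition 1 (no descendant of L in the set): holds — descendants of L are {Q}; none are in {D, H, W}.
Condition 2 (every backdoor path blocked by {D, H, W}):
  P1: blocked at fork node W ∈ conditioning set.
  P2: blocked at chain node D ∈ conditioning set.
  P3: blocked at fork node D ∈ conditioning set.
  P4: blocked at fork node D ∈ conditioning set.
{D, H, W} satisfies the backdoor criterion.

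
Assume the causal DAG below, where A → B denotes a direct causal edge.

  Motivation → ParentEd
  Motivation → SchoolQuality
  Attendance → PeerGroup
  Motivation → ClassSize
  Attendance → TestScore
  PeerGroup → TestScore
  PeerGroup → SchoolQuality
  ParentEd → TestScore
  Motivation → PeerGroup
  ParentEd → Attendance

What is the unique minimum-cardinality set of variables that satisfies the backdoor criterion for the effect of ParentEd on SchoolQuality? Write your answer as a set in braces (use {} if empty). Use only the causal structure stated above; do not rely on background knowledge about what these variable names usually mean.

{Motivation}

Variables eligible for adjustment (non-descendants of ParentEd, excluding ParentEd and SchoolQuality): {ClassSize, Motivation}.
Backdoor paths from ParentEd to SchoolQuality:
  P1: ParentEd <- Motivation -> PeerGroup -> SchoolQuality
  P2: ParentEd <- Motivation -> SchoolQuality
The empty set is not sufficient: P1 (ParentEd <- Motivation -> PeerGroup -> SchoolQuality) has no collider blocking it and no conditioned non-collider, so it is open.
Try {Motivation}:
  P1: blocked at fork node Motivation ∈ conditioning set.
  P2: blocked at fork node Motivation ∈ conditioning set.
{Motivation} contains no descendant of ParentEd and blocks every backdoor path.
No other singleton works — e.g. {ClassSize} leaves P1 open — so {Motivation} is the unique smallest valid adjustment set.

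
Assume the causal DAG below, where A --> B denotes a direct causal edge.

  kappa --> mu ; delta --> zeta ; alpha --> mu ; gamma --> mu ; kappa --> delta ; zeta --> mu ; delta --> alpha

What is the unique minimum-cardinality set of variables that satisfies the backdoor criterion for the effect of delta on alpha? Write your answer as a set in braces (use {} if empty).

Variables eligible for adjustment (non-descendants of delta, excluding delta and alpha): {gamma, kappa}.
Backdoor paths from delta to alpha:
  P1: delta <- kappa -> mu <- alpha
Each backdoor path contains an unconditioned collider, so every path is already blocked with the empty conditioning set:
  P1: blocked at collider mu (neither it nor any descendant is in the conditioning set).
The empty set is therefore the unique smallest valid set.

{}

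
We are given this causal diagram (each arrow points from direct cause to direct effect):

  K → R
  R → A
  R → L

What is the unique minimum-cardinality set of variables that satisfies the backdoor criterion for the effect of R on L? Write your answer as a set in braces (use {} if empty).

Variables eligible for adjustment (non-descendants of R, excluding R and L): {K}.
Backdoor paths from R to L:
  (none)
With no backdoor paths the empty set already satisfies the criterion, and it is trivially minimal.

{}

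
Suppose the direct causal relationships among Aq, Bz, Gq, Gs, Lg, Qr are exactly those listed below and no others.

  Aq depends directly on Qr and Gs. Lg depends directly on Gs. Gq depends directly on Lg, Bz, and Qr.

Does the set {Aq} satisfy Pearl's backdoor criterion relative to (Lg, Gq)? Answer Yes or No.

No

Backdoor paths from Lg to Gq (paths whose first edge points into Lg):
  P1: Lg <- Gs -> Aq <- Qr -> Gq
Condition 1 (no descendant of Lg in the set): holds — descendants of Lg are {Gq}; none are in {Aq}.
Condition 2 (every backdoor path blocked by {Aq}):
  P1: open — collider(s) Aq are conditioned on (or have a conditioned descendant) and no non-collider on the path is in the set.
{Aq} does not satisfy the backdoor criterion.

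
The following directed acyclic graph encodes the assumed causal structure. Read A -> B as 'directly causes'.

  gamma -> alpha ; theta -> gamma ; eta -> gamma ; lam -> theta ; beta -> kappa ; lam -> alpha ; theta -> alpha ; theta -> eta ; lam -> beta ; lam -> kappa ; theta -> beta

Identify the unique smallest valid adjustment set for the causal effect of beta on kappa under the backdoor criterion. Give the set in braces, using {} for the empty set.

{lam}

Variables eligible for adjustment (non-descendants of beta, excluding beta and kappa): {alpha, eta, gamma, lam, theta}.
Backdoor paths from beta to kappa:
  P1: beta <- lam -> kappa
  P2: beta <- theta <- lam -> kappa
  P3: beta <- theta -> eta -> gamma -> alpha <- lam -> kappa
  P4: beta <- theta -> gamma -> alpha <- lam -> kappa
  P5: beta <- theta -> alpha <- lam -> kappa
The empty set is not sufficient: P1 (beta <- lam -> kappa) has no collider blocking it and no conditioned non-collider, so it is open.
Try {lam}:
  P1: blocked at fork node lam ∈ conditioning set.
  P2: blocked at fork node lam ∈ conditioning set.
  P3: blocked at collider alpha (neither it nor any descendant is in the conditioning set).
  P4: blocked at collider alpha (neither it nor any descendant is in the conditioning set).
  P5: blocked at collider alpha (neither it nor any descendant is in the conditioning set).
{lam} contains no descendant of beta and blocks every backdoor path.
No other singleton works — e.g. {theta} leaves P1 open — so {lam} is the unique smallest valid adjustment set.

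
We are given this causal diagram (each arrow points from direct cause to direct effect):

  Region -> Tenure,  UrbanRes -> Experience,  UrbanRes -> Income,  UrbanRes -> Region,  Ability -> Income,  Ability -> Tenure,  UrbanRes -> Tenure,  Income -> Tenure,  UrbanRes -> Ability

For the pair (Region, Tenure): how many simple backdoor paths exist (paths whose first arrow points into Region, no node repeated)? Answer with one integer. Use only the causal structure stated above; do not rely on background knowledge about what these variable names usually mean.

A backdoor path from Region to Tenure is any simple undirected path whose first edge points into Region (i.e. leaves Region via a parent).
Parents of Region: {UrbanRes}.
Enumerating:
  P1: Region <- UrbanRes -> Ability -> Income -> Tenure
  P2: Region <- UrbanRes -> Ability -> Tenure
  P3: Region <- UrbanRes -> Income <- Ability -> Tenure
  P4: Region <- UrbanRes -> Income -> Tenure
  P5: Region <- UrbanRes -> Tenure
That exhausts the simple backdoor paths. Count: 5.

5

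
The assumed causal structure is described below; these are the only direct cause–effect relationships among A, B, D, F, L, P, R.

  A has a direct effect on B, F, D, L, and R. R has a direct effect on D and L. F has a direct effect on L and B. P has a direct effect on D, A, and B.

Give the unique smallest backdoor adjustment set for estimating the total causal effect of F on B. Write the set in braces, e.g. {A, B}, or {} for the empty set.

Variables eligible for adjustment (non-descendants of F, excluding F and B): {A, D, P, R}.
Backdoor paths from F to B:
  P1: F <- A <- P -> B
  P2: F <- A -> R -> D <- P -> B
  P3: F <- A -> B
  P4: F <- A -> D <- P -> B
  P5: F <- A -> L <- R -> D <- P -> B
The empty set is not sufficient: P1 (F <- A <- P -> B) has no collider blocking it and no conditioned non-collider, so it is open.
Try {A}:
  P1: blocked at chain node A ∈ conditioning set.
  P2: blocked at fork node A ∈ conditioning set.
  P3: blocked at fork node A ∈ conditioning set.
  P4: blocked at fork node A ∈ conditioning set.
  P5: blocked at fork node A ∈ conditioning set.
{A} contains no descendant of F and blocks every backdoor path.
No other singleton works — e.g. {P} leaves P3 open — so {A} is the unique smallest valid adjustment set.

{A}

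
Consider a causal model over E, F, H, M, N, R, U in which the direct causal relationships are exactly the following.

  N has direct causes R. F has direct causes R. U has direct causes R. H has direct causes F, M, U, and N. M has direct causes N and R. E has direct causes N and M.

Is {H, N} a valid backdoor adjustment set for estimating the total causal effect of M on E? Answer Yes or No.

Backdoor paths from M to E (paths whose first edge points into M):
  P1: M <- R -> N -> E
  P2: M <- R -> F -> H <- N -> E
  P3: M <- R -> U -> H <- N -> E
  P4: M <- N -> E
Condition 1 (no descendant of M in the set): FAILS — H is a descendant of M.
Condition 2 (every backdoor path blocked by {H, N}):
  P1: blocked at chain node N ∈ conditioning set.
  P2: blocked at fork node N ∈ conditioning set.
  P3: blocked at fork node N ∈ conditioning set.
  P4: blocked at fork node N ∈ conditioning set.
{H, N} does not satisfy the backdoor criterion.

No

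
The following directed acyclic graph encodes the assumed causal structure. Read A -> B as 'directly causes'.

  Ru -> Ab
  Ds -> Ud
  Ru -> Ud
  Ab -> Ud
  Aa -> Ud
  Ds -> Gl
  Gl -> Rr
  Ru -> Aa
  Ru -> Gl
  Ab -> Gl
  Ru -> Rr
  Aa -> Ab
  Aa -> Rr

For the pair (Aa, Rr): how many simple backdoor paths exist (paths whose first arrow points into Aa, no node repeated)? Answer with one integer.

6

A backdoor path from Aa to Rr is any simple undirected path whose first edge points into Aa (i.e. leaves Aa via a parent).
Parents of Aa: {Ru}.
Enumerating:
  P1: Aa <- Ru -> Ab -> Gl -> Rr
  P2: Aa <- Ru -> Ab -> Ud <- Ds -> Gl -> Rr
  P3: Aa <- Ru -> Gl -> Rr
  P4: Aa <- Ru -> Rr
  P5: Aa <- Ru -> Ud <- Ds -> Gl -> Rr
  P6: Aa <- Ru -> Ud <- Ab -> Gl -> Rr
That exhausts the simple backdoor paths. Count: 6.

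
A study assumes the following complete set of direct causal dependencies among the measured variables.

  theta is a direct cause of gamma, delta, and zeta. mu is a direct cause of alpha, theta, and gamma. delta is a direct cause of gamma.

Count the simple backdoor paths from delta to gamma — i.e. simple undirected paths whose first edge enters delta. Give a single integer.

A backdoor path from delta to gamma is any simple undirected path whose first edge points into delta (i.e. leaves delta via a parent).
Parents of delta: {theta}.
Enumerating:
  P1: delta <- theta <- mu -> gamma
  P2: delta <- theta -> gamma
That exhausts the simple backdoor paths. Count: 2.

2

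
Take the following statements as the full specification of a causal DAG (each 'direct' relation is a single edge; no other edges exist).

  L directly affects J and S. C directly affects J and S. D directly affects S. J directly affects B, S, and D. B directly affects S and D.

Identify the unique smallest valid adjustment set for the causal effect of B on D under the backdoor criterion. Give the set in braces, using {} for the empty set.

{J}

Variables eligible for adjustment (non-descendants of B, excluding B and D): {C, J, L}.
Backdoor paths from B to D:
  P1: B <- J <- C -> S <- D
  P2: B <- J <- L -> S <- D
  P3: B <- J -> D
  P4: B <- J -> S <- D
The empty set is not sufficient: P3 (B <- J -> D) has no collider blocking it and no conditioned non-collider, so it is open.
Try {J}:
  P1: blocked at chain node J ∈ conditioning set.
  P2: blocked at chain node J ∈ conditioning set.
  P3: blocked at fork node J ∈ conditioning set.
  P4: blocked at fork node J ∈ conditioning set.
{J} contains no descendant of B and blocks every backdoor path.
No other singleton works — e.g. {C} leaves P3 open — so {J} is the unique smallest valid adjustment set.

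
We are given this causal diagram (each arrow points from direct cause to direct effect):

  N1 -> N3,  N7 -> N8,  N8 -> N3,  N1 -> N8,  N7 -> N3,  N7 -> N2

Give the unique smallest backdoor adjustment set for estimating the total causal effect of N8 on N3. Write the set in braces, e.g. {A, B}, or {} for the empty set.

Variables eligible for adjustment (non-descendants of N8, excluding N8 and N3): {N1, N2, N7}.
Backdoor paths from N8 to N3:
  P1: N8 <- N1 -> N3
  P2: N8 <- N7 -> N3
The empty set is not sufficient: P1 (N8 <- N1 -> N3) has no collider blocking it and no conditioned non-collider, so it is open.
Try {N1, N7}:
  P1: blocked at fork node N1 ∈ conditioning set.
  P2: blocked at fork node N7 ∈ conditioning set.
{N1, N7} contains no descendant of N8 and blocks every backdoor path.
Every element of {N1, N7} is needed (dropping N1 leaves P1 open; dropping N7 leaves P2 open), so no proper subset is valid.
Among all size-2 subsets of the eligible variables, only {N1, N7} blocks every backdoor path, so it is the unique smallest valid adjustment set.

{N1, N7}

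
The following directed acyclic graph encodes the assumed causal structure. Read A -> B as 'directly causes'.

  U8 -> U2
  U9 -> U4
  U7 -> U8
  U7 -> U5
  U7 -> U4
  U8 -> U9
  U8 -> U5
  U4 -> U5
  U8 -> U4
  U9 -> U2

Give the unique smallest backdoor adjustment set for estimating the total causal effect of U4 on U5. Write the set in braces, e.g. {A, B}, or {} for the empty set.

{U7, U8}

Variables eligible for adjustment (non-descendants of U4, excluding U4 and U5): {U2, U7, U8, U9}.
Backdoor paths from U4 to U5:
  P1: U4 <- U7 -> U8 -> U5
  P2: U4 <- U7 -> U5
  P3: U4 <- U8 <- U7 -> U5
  P4: U4 <- U8 -> U5
  P5: U4 <- U9 <- U8 <- U7 -> U5
  P6: U4 <- U9 <- U8 -> U5
  P7: U4 <- U9 -> U2 <- U8 <- U7 -> U5
  P8: U4 <- U9 -> U2 <- U8 -> U5
The empty set is not sufficient: P1 (U4 <- U7 -> U8 -> U5) has no collider blocking it and no conditioned non-collider, so it is open.
Try {U7, U8}:
  P1: blocked at fork node U7 ∈ conditioning set.
  P2: blocked at fork node U7 ∈ conditioning set.
  P3: blocked at chain node U8 ∈ conditioning set.
  P4: blocked at fork node U8 ∈ conditioning set.
  P5: blocked at chain node U8 ∈ conditioning set.
  P6: blocked at fork node U8 ∈ conditioning set.
  P7: blocked at collider U2 (neither it nor any descendant is in the conditioning set).
  P8: blocked at collider U2 (neither it nor any descendant is in the conditioning set).
{U7, U8} contains no descendant of U4 and blocks every backdoor path.
Every element of {U7, U8} is needed (dropping U7 leaves P2 open; dropping U8 leaves P4 open), so no proper subset is valid.
Among all size-2 subsets of the eligible variables, only {U7, U8} blocks every backdoor path, so it is the unique smallest valid adjustment set.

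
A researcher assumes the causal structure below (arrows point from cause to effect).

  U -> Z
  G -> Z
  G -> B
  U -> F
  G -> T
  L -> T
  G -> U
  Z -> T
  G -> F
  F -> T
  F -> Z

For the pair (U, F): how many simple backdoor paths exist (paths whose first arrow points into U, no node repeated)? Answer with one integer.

A backdoor path from U to F is any simple undirected path whose first edge points into U (i.e. leaves U via a parent).
Parents of U: {G}.
Enumerating:
  P1: U <- G -> F
  P2: U <- G -> Z <- F
  P3: U <- G -> Z -> T <- F
  P4: U <- G -> T <- F
  P5: U <- G -> T <- Z <- F
That exhausts the simple backdoor paths. Count: 5.

5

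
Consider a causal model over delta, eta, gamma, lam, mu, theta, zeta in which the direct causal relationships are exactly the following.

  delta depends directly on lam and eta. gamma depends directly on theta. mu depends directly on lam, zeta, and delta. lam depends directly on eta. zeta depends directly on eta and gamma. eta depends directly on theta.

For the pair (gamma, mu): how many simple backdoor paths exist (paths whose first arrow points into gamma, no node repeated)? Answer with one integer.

5

A backdoor path from gamma to mu is any simple undirected path whose first edge points into gamma (i.e. leaves gamma via a parent).
Parents of gamma: {theta}.
Enumerating:
  P1: gamma <- theta -> eta -> zeta -> mu
  P2: gamma <- theta -> eta -> lam -> delta -> mu
  P3: gamma <- theta -> eta -> lam -> mu
  P4: gamma <- theta -> eta -> delta <- lam -> mu
  P5: gamma <- theta -> eta -> delta -> mu
That exhausts the simple backdoor paths. Count: 5.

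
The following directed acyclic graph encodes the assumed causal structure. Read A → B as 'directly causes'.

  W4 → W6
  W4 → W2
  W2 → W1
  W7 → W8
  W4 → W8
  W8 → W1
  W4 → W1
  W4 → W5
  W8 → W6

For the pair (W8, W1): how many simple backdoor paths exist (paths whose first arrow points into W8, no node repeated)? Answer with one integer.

2

A backdoor path from W8 to W1 is any simple undirected path whose first edge points into W8 (i.e. leaves W8 via a parent).
Parents of W8: {W4, W7}.
Enumerating:
  P1: W8 <- W4 -> W2 -> W1
  P2: W8 <- W4 -> W1
That exhausts the simple backdoor paths. Count: 2.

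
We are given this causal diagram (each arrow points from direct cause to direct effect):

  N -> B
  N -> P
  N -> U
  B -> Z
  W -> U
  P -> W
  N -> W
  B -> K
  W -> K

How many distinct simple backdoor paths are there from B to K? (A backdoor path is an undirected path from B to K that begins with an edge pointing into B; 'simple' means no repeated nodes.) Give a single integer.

3

A backdoor path from B to K is any simple undirected path whose first edge points into B (i.e. leaves B via a parent).
Parents of B: {N}.
Enumerating:
  P1: B <- N -> P -> W -> K
  P2: B <- N -> W -> K
  P3: B <- N -> U <- W -> K
That exhausts the simple backdoor paths. Count: 3.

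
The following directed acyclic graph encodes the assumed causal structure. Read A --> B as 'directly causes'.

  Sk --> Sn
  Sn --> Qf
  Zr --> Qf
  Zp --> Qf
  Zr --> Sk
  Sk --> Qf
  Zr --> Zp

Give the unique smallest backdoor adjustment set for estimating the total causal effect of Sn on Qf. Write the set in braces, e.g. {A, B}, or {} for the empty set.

{Sk}

Variables eligible for adjustment (non-descendants of Sn, excluding Sn and Qf): {Sk, Zp, Zr}.
Backdoor paths from Sn to Qf:
  P1: Sn <- Sk <- Zr -> Zp -> Qf
  P2: Sn <- Sk <- Zr -> Qf
  P3: Sn <- Sk -> Qf
The empty set is not sufficient: P1 (Sn <- Sk <- Zr -> Zp -> Qf) has no collider blocking it and no conditioned non-collider, so it is open.
Try {Sk}:
  P1: blocked at chain node Sk ∈ conditioning set.
  P2: blocked at chain node Sk ∈ conditioning set.
  P3: blocked at fork node Sk ∈ conditioning set.
{Sk} contains no descendant of Sn and blocks every backdoor path.
No other singleton works — e.g. {Zr} leaves P3 open — so {Sk} is the unique smallest valid adjustment set.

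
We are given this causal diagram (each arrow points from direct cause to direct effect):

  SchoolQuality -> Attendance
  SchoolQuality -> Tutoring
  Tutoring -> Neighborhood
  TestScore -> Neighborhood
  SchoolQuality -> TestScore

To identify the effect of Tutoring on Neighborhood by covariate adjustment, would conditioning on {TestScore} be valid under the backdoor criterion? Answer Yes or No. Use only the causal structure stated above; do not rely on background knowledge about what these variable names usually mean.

Yes

Backdoor paths from Tutoring to Neighborhood (paths whose first edge points into Tutoring):
  P1: Tutoring <- SchoolQuality -> TestScore -> Neighborhood
Condition 1 (no descendant of Tutoring in the set): holds — descendants of Tutoring are {Neighborhood}; none are in {TestScore}.
Condition 2 (every backdoor path blocked by {TestScore}):
  P1: blocked at chain node TestScore ∈ conditioning set.
{TestScore} satisfies the backdoor criterion.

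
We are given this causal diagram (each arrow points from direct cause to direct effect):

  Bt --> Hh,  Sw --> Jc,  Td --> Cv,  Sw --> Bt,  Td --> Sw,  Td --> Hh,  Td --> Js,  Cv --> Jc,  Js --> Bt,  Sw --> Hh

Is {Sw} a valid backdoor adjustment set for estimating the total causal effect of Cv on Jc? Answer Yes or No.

Yes

Backdoor paths from Cv to Jc (paths whose first edge points into Cv):
  P1: Cv <- Td -> Js -> Bt <- Sw -> Jc
  P2: Cv <- Td -> Js -> Bt -> Hh <- Sw -> Jc
  P3: Cv <- Td -> Sw -> Jc
  P4: Cv <- Td -> Hh <- Sw -> Jc
  P5: Cv <- Td -> Hh <- Bt <- Sw -> Jc
Condition 1 (no descendant of Cv in the set): holds — descendants of Cv are {Jc}; none are in {Sw}.
Condition 2 (every backdoor path blocked by {Sw}):
  P1: blocked at collider Bt (neither it nor any descendant is in the conditioning set).
  P2: blocked at collider Hh (neither it nor any descendant is in the conditioning set).
  P3: blocked at chain node Sw ∈ conditioning set.
  P4: blocked at collider Hh (neither it nor any descendant is in the conditioning set).
  P5: blocked at collider Hh (neither it nor any descendant is in the conditioning set).
{Sw} satisfies the backdoor criterion.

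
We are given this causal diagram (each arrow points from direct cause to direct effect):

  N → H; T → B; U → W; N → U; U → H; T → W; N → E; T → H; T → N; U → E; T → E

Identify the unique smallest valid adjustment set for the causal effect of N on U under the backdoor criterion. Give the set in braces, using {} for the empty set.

Variables eligible for adjustment (non-descendants of N, excluding N and U): {B, T}.
Backdoor paths from N to U:
  P1: N <- T -> E <- U
  P2: N <- T -> H <- U
  P3: N <- T -> W <- U
Each backdoor path contains an unconditioned collider, so every path is already blocked with the empty conditioning set:
  P1: blocked at collider E (neither it nor any descendant is in the conditioning set).
  P2: blocked at collider H (neither it nor any descendant is in the conditioning set).
  P3: blocked at collider W (neither it nor any descendant is in the conditioning set).
The empty set is therefore the unique smallest valid set.

{}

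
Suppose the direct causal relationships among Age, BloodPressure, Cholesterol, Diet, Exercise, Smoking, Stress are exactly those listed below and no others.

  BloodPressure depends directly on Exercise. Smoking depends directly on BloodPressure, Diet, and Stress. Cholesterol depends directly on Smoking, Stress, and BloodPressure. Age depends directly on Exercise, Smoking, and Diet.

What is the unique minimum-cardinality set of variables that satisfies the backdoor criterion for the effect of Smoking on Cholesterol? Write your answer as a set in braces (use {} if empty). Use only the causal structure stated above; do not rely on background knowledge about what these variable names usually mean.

Variables eligible for adjustment (non-descendants of Smoking, excluding Smoking and Cholesterol): {BloodPressure, Diet, Exercise, Stress}.
Backdoor paths from Smoking to Cholesterol:
  P1: Smoking <- Stress -> Cholesterol
  P2: Smoking <- Diet -> Age <- Exercise -> BloodPressure -> Cholesterol
  P3: Smoking <- BloodPressure -> Cholesterol
The empty set is not sufficient: P1 (Smoking <- Stress -> Cholesterol) has no collider blocking it and no conditioned non-collider, so it is open.
Try {BloodPressure, Stress}:
  P1: blocked at fork node Stress ∈ conditioning set.
  P2: blocked at collider Age (neither it nor any descendant is in the conditioning set).
  P3: blocked at fork node BloodPressure ∈ conditioning set.
{BloodPressure, Stress} contains no descendant of Smoking and blocks every backdoor path.
Every element of {BloodPressure, Stress} is needed (dropping BloodPressure leaves P3 open; dropping Stress leaves P1 open), so no proper subset is valid.
Among all size-2 subsets of the eligible variables, only {BloodPressure, Stress} blocks every backdoor path, so it is the unique smallest valid adjustment set.

{BloodPressure, Stress}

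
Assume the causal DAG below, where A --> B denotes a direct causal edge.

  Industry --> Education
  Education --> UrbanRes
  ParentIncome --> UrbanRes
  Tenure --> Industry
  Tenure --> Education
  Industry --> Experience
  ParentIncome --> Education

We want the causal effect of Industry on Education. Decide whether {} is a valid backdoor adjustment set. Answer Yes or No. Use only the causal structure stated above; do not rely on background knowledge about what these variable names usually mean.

Backdoor paths from Industry to Education (paths whose first edge points into Industry):
  P1: Industry <- Tenure -> Education
Condition 1 (no descendant of Industry in the set): holds — descendants of Industry are {Education, Experience, UrbanRes}; none are in {}.
Condition 2 (every backdoor path blocked by {}):
  P1: open — no interior node is in the conditioning set.
{} does not satisfy the backdoor criterion.

No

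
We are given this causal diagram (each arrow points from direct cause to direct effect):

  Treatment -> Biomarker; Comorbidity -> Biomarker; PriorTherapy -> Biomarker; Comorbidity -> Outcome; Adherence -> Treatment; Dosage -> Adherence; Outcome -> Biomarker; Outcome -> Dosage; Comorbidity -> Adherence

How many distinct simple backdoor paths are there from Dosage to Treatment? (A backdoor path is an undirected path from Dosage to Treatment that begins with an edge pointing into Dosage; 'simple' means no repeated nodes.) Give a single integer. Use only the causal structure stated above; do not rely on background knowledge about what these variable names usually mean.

A backdoor path from Dosage to Treatment is any simple undirected path whose first edge points into Dosage (i.e. leaves Dosage via a parent).
Parents of Dosage: {Outcome}.
Enumerating:
  P1: Dosage <- Outcome <- Comorbidity -> Adherence -> Treatment
  P2: Dosage <- Outcome <- Comorbidity -> Biomarker <- Treatment
  P3: Dosage <- Outcome -> Biomarker <- Comorbidity -> Adherence -> Treatment
  P4: Dosage <- Outcome -> Biomarker <- Treatment
That exhausts the simple backdoor paths. Count: 4.

4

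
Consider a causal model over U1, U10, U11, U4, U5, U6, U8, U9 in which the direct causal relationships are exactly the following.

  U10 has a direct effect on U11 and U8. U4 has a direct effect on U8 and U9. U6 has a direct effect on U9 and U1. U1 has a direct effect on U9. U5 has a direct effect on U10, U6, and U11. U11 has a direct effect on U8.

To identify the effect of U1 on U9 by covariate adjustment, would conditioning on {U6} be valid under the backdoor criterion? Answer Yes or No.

Backdoor paths from U1 to U9 (paths whose first edge points into U1):
  P1: U1 <- U6 <- U5 -> U10 -> U11 -> U8 <- U4 -> U9
  P2: U1 <- U6 <- U5 -> U10 -> U8 <- U4 -> U9
  P3: U1 <- U6 <- U5 -> U11 <- U10 -> U8 <- U4 -> U9
  P4: U1 <- U6 <- U5 -> U11 -> U8 <- U4 -> U9
  P5: U1 <- U6 -> U9
Condition 1 (no descendant of U1 in the set): holds — descendants of U1 are {U9}; none are in {U6}.
Condition 2 (every backdoor path blocked by {U6}):
  P1: blocked at chain node U6 ∈ conditioning set.
  P2: blocked at chain node U6 ∈ conditioning set.
  P3: blocked at chain node U6 ∈ conditioning set.
  P4: blocked at chain node U6 ∈ conditioning set.
  P5: blocked at fork node U6 ∈ conditioning set.
{U6} satisfies the backdoor criterion.

Yes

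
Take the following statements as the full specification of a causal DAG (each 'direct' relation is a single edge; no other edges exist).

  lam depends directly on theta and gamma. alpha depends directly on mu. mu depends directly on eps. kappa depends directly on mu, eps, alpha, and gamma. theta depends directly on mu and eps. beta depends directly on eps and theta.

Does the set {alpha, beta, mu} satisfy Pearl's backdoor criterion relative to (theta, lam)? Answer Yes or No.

No

Backdoor paths from theta to lam (paths whose first edge points into theta):
  P1: theta <- eps -> mu -> alpha -> kappa <- gamma -> lam
  P2: theta <- eps -> mu -> kappa <- gamma -> lam
  P3: theta <- eps -> kappa <- gamma -> lam
  P4: theta <- mu <- eps -> kappa <- gamma -> lam
  P5: theta <- mu -> alpha -> kappa <- gamma -> lam
  P6: theta <- mu -> kappa <- gamma -> lam
Condition 1 (no descendant of theta in the set): FAILS — beta is a descendant of theta.
Condition 2 (every backdoor path blocked by {alpha, beta, mu}):
  P1: blocked at chain node mu ∈ conditioning set.
  P2: blocked at chain node mu ∈ conditioning set.
  P3: blocked at collider kappa (neither it nor any descendant is in the conditioning set).
  P4: blocked at chain node mu ∈ conditioning set.
  P5: blocked at fork node mu ∈ conditioning set.
  P6: blocked at fork node mu ∈ conditioning set.
{alpha, beta, mu} does not satisfy the backdoor criterion.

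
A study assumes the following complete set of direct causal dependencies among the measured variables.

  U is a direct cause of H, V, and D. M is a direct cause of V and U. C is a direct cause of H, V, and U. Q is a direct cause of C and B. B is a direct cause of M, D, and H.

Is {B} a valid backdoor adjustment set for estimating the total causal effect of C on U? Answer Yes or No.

Yes

Backdoor paths from C to U (paths whose first edge points into C):
  P1: C <- Q -> B -> M -> U
  P2: C <- Q -> B -> M -> V <- U
  P3: C <- Q -> B -> D <- U
  P4: C <- Q -> B -> H <- U
Condition 1 (no descendant of C in the set): holds — descendants of C are {D, H, U, V}; none are in {B}.
Condition 2 (every backdoor path blocked by {B}):
  P1: blocked at chain node B ∈ conditioning set.
  P2: blocked at chain node B ∈ conditioning set.
  P3: blocked at chain node B ∈ conditioning set.
  P4: blocked at chain node B ∈ conditioning set.
{B} satisfies the backdoor criterion.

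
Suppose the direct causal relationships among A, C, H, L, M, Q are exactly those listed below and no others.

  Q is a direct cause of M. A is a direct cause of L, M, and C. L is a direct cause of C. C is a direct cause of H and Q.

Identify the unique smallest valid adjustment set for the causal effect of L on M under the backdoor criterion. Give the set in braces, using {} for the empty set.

{A}

Variables eligible for adjustment (non-descendants of L, excluding L and M): {A}.
Backdoor paths from L to M:
  P1: L <- A -> C -> Q -> M
  P2: L <- A -> M
The empty set is not sufficient: P1 (L <- A -> C -> Q -> M) has no collider blocking it and no conditioned non-collider, so it is open.
Try {A}:
  P1: blocked at fork node A ∈ conditioning set.
  P2: blocked at fork node A ∈ conditioning set.
{A} contains no descendant of L and blocks every backdoor path.
{A} is the unique smallest valid adjustment set.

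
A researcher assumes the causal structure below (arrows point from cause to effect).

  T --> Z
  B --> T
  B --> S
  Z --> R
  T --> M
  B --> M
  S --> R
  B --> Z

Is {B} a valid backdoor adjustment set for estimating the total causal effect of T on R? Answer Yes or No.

Backdoor paths from T to R (paths whose first edge points into T):
  P1: T <- B -> Z -> R
  P2: T <- B -> S -> R
Condition 1 (no descendant of T in the set): holds — descendants of T are {M, R, Z}; none are in {B}.
Condition 2 (every backdoor path blocked by {B}):
  P1: blocked at fork node B ∈ conditioning set.
  P2: blocked at fork node B ∈ conditioning set.
{B} satisfies the backdoor criterion.

Yes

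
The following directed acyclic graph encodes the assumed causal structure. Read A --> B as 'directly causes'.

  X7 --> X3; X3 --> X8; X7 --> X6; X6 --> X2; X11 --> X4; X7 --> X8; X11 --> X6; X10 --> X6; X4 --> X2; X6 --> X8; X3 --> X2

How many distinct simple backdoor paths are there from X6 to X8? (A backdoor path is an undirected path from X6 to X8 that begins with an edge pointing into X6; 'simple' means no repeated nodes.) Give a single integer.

4

A backdoor path from X6 to X8 is any simple undirected path whose first edge points into X6 (i.e. leaves X6 via a parent).
Parents of X6: {X10, X11, X7}.
Enumerating:
  P1: X6 <- X7 -> X3 -> X8
  P2: X6 <- X7 -> X8
  P3: X6 <- X11 -> X4 -> X2 <- X3 <- X7 -> X8
  P4: X6 <- X11 -> X4 -> X2 <- X3 -> X8
That exhausts the simple backdoor paths. Count: 4.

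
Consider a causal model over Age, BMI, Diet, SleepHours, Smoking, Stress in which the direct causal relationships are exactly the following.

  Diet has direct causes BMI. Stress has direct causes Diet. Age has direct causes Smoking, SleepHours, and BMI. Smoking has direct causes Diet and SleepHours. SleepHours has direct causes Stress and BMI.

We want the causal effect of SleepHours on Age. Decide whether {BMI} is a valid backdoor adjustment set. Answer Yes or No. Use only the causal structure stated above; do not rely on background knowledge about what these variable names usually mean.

No

Backdoor paths from SleepHours to Age (paths whose first edge points into SleepHours):
  P1: SleepHours <- BMI -> Diet -> Smoking -> Age
  P2: SleepHours <- BMI -> Age
  P3: SleepHours <- Stress <- Diet <- BMI -> Age
  P4: SleepHours <- Stress <- Diet -> Smoking -> Age
Condition 1 (no descendant of SleepHours in the set): holds — descendants of SleepHours are {Age, Smoking}; none are in {BMI}.
Condition 2 (every backdoor path blocked by {BMI}):
  P1: blocked at fork node BMI ∈ conditioning set.
  P2: blocked at fork node BMI ∈ conditioning set.
  P3: blocked at fork node BMI ∈ conditioning set.
  P4: open — no interior node is in the conditioning set.
{BMI} does not satisfy the backdoor criterion.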